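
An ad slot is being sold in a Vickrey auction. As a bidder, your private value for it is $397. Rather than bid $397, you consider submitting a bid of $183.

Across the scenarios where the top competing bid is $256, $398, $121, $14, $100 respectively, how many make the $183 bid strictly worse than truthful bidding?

1

The deviation hurts exactly when the highest competing bid lies strictly between $183 and $397 — underbidding then forfeits a profitable win.
$256: inside the interval → strictly worse (loss $141).
$398: above both → same outcome either way.
$121: below both → same outcome either way.
$14: below both → same outcome either way.
$100: below both → same outcome either way.
Count: 1.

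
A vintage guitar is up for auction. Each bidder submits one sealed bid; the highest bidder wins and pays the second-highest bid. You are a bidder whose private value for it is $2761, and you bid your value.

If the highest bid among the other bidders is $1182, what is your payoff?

$1579

Your bid $2761 exceeds the highest competing bid $1182, so you win.
In a second-price auction the winner pays the second-highest bid, $1182.
Payoff = value − price = $2761 − $1182 = $1579.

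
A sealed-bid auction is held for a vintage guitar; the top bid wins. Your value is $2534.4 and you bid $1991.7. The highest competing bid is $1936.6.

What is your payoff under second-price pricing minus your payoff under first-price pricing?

You have the highest bid, so you win under either rule.
Second-price: pay $1936.6 → payoff $597.8.
First-price: pay your own bid $1991.7 → payoff $542.7.
Difference = $597.8 − ($542.7) = $55.1.

$55.1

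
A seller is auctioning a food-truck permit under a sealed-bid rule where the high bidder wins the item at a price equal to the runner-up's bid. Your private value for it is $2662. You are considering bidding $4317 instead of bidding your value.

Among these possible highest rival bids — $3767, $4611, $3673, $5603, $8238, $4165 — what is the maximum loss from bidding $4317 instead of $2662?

$1503

$3767: truthful gives $0, deviation gives −$1105 → loss $1105.
$4611: same outcome either way → loss $0.
$3673: truthful gives $0, deviation gives −$1011 → loss $1011.
$5603: same outcome either way → loss $0.
$8238: same outcome either way → loss $0.
$4165: truthful gives $0, deviation gives −$1503 → loss $1503.
Maximum loss: $1503.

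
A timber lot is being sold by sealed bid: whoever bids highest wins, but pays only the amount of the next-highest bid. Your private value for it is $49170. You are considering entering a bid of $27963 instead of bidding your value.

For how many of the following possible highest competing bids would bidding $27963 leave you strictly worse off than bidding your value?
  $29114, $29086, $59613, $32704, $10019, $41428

4

The deviation hurts exactly when the highest competing bid lies strictly between $27963 and $49170 — underbidding then forfeits a profitable win.
$29114: inside the interval → strictly worse (loss $20056).
$29086: inside the interval → strictly worse (loss $20084).
$59613: above both → same outcome either way.
$32704: inside the interval → strictly worse (loss $16466).
$10019: below both → same outcome either way.
$41428: inside the interval → strictly worse (loss $7742).
Count: 4.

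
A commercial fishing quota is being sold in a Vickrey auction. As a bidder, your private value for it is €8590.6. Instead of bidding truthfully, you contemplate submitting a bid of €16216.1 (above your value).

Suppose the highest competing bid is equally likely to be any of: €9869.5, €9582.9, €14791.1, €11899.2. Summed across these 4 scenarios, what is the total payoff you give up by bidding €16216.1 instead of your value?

€11780.3

The deviation costs you only when the competing bid falls strictly between €8590.6 and €16216.1; elsewhere both bids give the same outcome.
€9869.5: truthful payoff €0, deviation payoff −€1278.9 → loss €1278.9.
€9582.9: truthful payoff €0, deviation payoff −€992.3 → loss €992.3.
€14791.1: truthful payoff €0, deviation payoff −€6200.5 → loss €6200.5.
€11899.2: truthful payoff €0, deviation payoff −€3308.6 → loss €3308.6.
Total loss = €1278.9 + €992.3 + €6200.5 + €3308.6 = €11780.3.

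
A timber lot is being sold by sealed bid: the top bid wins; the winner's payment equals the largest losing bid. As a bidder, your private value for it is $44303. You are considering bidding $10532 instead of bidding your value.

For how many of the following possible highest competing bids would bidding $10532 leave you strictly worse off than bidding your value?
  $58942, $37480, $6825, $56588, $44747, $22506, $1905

The deviation hurts exactly when the highest competing bid lies strictly between $10532 and $44303 — underbidding then forfeits a profitable win.
$58942: above both → same outcome either way.
$37480: inside the interval → strictly worse (loss $6823).
$6825: below both → same outcome either way.
$56588: above both → same outcome either way.
$44747: above both → same outcome either way.
$22506: inside the interval → strictly worse (loss $21797).
$1905: below both → same outcome either way.
Count: 2.

2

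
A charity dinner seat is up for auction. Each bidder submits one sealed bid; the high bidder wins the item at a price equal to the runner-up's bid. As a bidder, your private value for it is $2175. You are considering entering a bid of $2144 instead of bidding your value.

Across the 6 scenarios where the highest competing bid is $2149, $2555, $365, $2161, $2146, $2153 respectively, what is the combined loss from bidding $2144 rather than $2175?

$91

The deviation costs you only when the competing bid falls strictly between $2144 and $2175; elsewhere both bids give the same outcome.
$2149: truthful payoff $26, deviation payoff $0 → loss $26.
$2555: outcomes coincide → loss $0.
$365: outcomes coincide → loss $0.
$2161: truthful payoff $14, deviation payoff $0 → loss $14.
$2146: truthful payoff $29, deviation payoff $0 → loss $29.
$2153: truthful payoff $22, deviation payoff $0 → loss $22.
Total loss = $26 + $14 + $29 + $22 = $91.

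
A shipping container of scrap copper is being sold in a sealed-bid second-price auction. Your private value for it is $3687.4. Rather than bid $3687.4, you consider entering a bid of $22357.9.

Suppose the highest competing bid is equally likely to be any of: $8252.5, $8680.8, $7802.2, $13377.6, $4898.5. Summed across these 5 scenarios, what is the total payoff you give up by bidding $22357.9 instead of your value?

$24574.6

The deviation costs you only when the competing bid falls strictly between $3687.4 and $22357.9; elsewhere both bids give the same outcome.
$8252.5: truthful payoff $0, deviation payoff −$4565.1 → loss $4565.1.
$8680.8: truthful payoff $0, deviation payoff −$4993.4 → loss $4993.4.
$7802.2: truthful payoff $0, deviation payoff −$4114.8 → loss $4114.8.
$13377.6: truthful payoff $0, deviation payoff −$9690.2 → loss $9690.2.
$4898.5: truthful payoff $0, deviation payoff −$1211.1 → loss $1211.1.
Total loss = $4565.1 + $4993.4 + $4114.8 + $9690.2 + $1211.1 = $24574.6.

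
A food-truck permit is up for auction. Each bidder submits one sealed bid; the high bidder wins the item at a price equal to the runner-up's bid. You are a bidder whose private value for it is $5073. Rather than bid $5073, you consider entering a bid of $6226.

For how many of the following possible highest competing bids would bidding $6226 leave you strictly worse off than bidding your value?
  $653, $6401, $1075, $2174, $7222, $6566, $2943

The deviation hurts exactly when the highest competing bid lies strictly between $5073 and $6226 — overbidding then wins at a price above your value.
$653: below both → same outcome either way.
$6401: above both → same outcome either way.
$1075: below both → same outcome either way.
$2174: below both → same outcome either way.
$7222: above both → same outcome either way.
$6566: above both → same outcome either way.
$2943: below both → same outcome either way.
Count: 0.

0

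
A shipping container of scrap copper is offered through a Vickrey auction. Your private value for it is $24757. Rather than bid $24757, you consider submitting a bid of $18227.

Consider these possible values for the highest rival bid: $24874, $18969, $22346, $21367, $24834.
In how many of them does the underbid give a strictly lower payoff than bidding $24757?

3

The deviation hurts exactly when the highest competing bid lies strictly between $18227 and $24757 — underbidding then forfeits a profitable win.
$24874: above both → same outcome either way.
$18969: inside the interval → strictly worse (loss $5788).
$22346: inside the interval → strictly worse (loss $2411).
$21367: inside the interval → strictly worse (loss $3390).
$24834: above both → same outcome either way.
Count: 3.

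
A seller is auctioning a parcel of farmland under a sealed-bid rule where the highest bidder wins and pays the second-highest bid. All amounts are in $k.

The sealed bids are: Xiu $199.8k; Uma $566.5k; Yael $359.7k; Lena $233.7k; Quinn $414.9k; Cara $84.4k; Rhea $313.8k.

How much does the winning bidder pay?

Highest bid: Uma at $566.5k, so Uma wins.
Second-highest bid: Quinn at $414.9k — that is the price the winner pays.

$414.9k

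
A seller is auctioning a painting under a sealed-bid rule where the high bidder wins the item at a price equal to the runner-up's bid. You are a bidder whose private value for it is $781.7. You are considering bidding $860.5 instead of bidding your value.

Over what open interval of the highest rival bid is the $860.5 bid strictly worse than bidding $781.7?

($781.7, $860.5)

If the competing bid is below $781.7, both bids win at the same price — no difference.
If it is above $860.5, both bids lose — no difference.
If it lies strictly between $781.7 and $860.5, bidding your value loses (payoff 0) while bidding $860.5 wins at a price above your value (payoff negative).
So the deviation strictly hurts on the open interval ($781.7, $860.5).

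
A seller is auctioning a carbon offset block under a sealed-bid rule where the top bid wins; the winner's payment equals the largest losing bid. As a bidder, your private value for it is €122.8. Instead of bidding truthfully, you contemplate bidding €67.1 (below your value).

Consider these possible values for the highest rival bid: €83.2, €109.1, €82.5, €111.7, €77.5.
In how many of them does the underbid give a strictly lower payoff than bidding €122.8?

The deviation hurts exactly when the highest competing bid lies strictly between €67.1 and €122.8 — underbidding then forfeits a profitable win.
€83.2: inside the interval → strictly worse (loss €39.6).
€109.1: inside the interval → strictly worse (loss €13.7).
€82.5: inside the interval → strictly worse (loss €40.3).
€111.7: inside the interval → strictly worse (loss €11.1).
€77.5: inside the interval → strictly worse (loss €45.3).
Count: 5.

5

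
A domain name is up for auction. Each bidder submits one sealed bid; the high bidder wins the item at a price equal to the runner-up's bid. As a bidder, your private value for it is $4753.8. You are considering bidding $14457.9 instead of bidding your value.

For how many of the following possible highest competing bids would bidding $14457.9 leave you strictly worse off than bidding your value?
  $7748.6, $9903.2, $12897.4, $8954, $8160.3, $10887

6

The deviation hurts exactly when the highest competing bid lies strictly between $4753.8 and $14457.9 — overbidding then wins at a price above your value.
$7748.6: inside the interval → strictly worse (loss $2994.8).
$9903.2: inside the interval → strictly worse (loss $5149.4).
$12897.4: inside the interval → strictly worse (loss $8143.6).
$8954: inside the interval → strictly worse (loss $4200.2).
$8160.3: inside the interval → strictly worse (loss $3406.5).
$10887: inside the interval → strictly worse (loss $6133.2).
Count: 6.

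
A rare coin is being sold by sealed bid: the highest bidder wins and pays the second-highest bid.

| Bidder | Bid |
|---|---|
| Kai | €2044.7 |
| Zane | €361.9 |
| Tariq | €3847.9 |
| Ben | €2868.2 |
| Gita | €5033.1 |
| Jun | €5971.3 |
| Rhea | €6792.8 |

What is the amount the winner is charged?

€5971.3

Highest bid: Rhea at €6792.8, so Rhea wins.
Second-highest bid: Jun at €5971.3 — that is the price the winner pays.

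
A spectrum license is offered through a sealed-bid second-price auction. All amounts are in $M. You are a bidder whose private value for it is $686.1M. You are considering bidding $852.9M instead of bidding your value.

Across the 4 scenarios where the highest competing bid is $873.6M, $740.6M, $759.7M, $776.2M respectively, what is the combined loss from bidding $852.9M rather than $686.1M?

The deviation costs you only when the competing bid falls strictly between $686.1M and $852.9M; elsewhere both bids give the same outcome.
$873.6M: outcomes coincide → loss $0M.
$740.6M: truthful payoff $0M, deviation payoff −$54.5M → loss $54.5M.
$759.7M: truthful payoff $0M, deviation payoff −$73.6M → loss $73.6M.
$776.2M: truthful payoff $0M, deviation payoff −$90.1M → loss $90.1M.
Total loss = $54.5M + $73.6M + $90.1M = $218.2M.
Because the price is fixed by the runner-up's bid, deviating from your value can only change a good outcome into a bad one — never the reverse.

$218.2M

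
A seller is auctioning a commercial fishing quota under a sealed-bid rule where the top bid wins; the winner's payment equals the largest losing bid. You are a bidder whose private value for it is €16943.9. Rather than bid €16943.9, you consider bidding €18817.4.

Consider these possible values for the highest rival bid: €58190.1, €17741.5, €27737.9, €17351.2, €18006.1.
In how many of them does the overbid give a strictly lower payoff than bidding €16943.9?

3

The deviation hurts exactly when the highest competing bid lies strictly between €16943.9 and €18817.4 — overbidding then wins at a price above your value.
€58190.1: above both → same outcome either way.
€17741.5: inside the interval → strictly worse (loss €797.6).
€27737.9: above both → same outcome either way.
€17351.2: inside the interval → strictly worse (loss €407.3).
€18006.1: inside the interval → strictly worse (loss €1062.2).
Count: 3.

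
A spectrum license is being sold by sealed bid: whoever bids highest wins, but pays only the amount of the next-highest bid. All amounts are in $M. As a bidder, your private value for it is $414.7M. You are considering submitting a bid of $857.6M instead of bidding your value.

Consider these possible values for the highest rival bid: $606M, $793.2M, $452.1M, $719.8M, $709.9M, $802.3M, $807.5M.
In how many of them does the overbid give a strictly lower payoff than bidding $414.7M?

7

The deviation hurts exactly when the highest competing bid lies strictly between $414.7M and $857.6M — overbidding then wins at a price above your value.
$606M: inside the interval → strictly worse (loss $191.3M).
$793.2M: inside the interval → strictly worse (loss $378.5M).
$452.1M: inside the interval → strictly worse (loss $37.4M).
$719.8M: inside the interval → strictly worse (loss $305.1M).
$709.9M: inside the interval → strictly worse (loss $295.2M).
$802.3M: inside the interval → strictly worse (loss $387.6M).
$807.5M: inside the interval → strictly worse (loss $392.8M).
Count: 7.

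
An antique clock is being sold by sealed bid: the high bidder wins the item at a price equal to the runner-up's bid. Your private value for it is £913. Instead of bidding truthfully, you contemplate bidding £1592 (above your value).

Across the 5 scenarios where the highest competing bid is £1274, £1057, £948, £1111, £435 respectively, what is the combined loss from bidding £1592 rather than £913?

£738

The deviation costs you only when the competing bid falls strictly between £913 and £1592; elsewhere both bids give the same outcome.
£1274: truthful payoff £0, deviation payoff −£361 → loss £361.
£1057: truthful payoff £0, deviation payoff −£144 → loss £144.
£948: truthful payoff £0, deviation payoff −£35 → loss £35.
£1111: truthful payoff £0, deviation payoff −£198 → loss £198.
£435: outcomes coincide → loss £0.
Total loss = £361 + £144 + £35 + £198 = £738.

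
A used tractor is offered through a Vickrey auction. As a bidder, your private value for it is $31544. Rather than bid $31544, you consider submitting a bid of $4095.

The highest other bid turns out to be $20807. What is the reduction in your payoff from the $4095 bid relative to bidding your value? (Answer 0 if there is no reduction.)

$10737

Bidding your value $31544: you win (since $31544 > $20807) and pay $20807. Payoff $10737.
Bidding $4095: you lose. Payoff $0.
The competing bid $20807 lies between your shaded bid and your value, so underbidding forfeits an item you could have won at a profitable price.
Loss from deviating = $10737 − ($0) = $10737.
In a second-price auction your bid sets only whether you win, not what you pay, so bidding your true value is weakly dominant.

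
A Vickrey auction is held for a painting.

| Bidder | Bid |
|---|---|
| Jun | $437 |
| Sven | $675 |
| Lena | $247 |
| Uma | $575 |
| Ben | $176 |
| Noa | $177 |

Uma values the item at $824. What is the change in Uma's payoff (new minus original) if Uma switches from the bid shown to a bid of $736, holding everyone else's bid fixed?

The highest bid among the other bidders is $675; Uma's bid doesn't change that.
Original bid $575: Uma is not highest (top rival bid is $675); payoff $0.
Alternative bid $736: Uma is highest, pays the top rival bid $675; payoff $824 − $675 = $149.
Change in payoff = $149 − ($0) = $149.

$149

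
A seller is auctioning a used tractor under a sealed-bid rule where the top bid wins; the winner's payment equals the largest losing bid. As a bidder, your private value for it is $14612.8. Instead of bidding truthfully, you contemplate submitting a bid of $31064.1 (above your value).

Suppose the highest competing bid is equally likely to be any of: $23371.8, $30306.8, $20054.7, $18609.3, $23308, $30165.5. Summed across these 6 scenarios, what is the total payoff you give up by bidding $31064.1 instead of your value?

The deviation costs you only when the competing bid falls strictly between $14612.8 and $31064.1; elsewhere both bids give the same outcome.
$23371.8: truthful payoff $0, deviation payoff −$8759 → loss $8759.
$30306.8: truthful payoff $0, deviation payoff −$15694 → loss $15694.
$20054.7: truthful payoff $0, deviation payoff −$5441.9 → loss $5441.9.
$18609.3: truthful payoff $0, deviation payoff −$3996.5 → loss $3996.5.
$23308: truthful payoff $0, deviation payoff −$8695.2 → loss $8695.2.
$30165.5: truthful payoff $0, deviation payoff −$15552.7 → loss $15552.7.
Total loss = $8759 + $15694 + $5441.9 + $3996.5 + $8695.2 + $15552.7 = $58139.3.
Truthful bidding weakly dominates here: raising your bid can only win items priced above your value, and lowering it can only forfeit items priced below.

$58139.3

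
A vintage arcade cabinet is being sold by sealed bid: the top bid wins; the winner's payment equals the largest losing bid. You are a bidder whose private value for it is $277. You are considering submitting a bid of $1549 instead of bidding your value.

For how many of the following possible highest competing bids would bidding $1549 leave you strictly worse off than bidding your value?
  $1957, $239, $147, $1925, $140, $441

The deviation hurts exactly when the highest competing bid lies strictly between $277 and $1549 — overbidding then wins at a price above your value.
$1957: above both → same outcome either way.
$239: below both → same outcome either way.
$147: below both → same outcome either way.
$1925: above both → same outcome either way.
$140: below both → same outcome either way.
$441: inside the interval → strictly worse (loss $164).
Count: 1.

1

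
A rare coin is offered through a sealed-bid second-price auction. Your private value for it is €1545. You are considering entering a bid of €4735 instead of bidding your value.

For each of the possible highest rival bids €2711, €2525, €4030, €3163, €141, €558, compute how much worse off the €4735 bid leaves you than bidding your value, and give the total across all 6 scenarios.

€6249

The deviation costs you only when the competing bid falls strictly between €1545 and €4735; elsewhere both bids give the same outcome.
€2711: truthful payoff €0, deviation payoff −€1166 → loss €1166.
€2525: truthful payoff €0, deviation payoff −€980 → loss €980.
€4030: truthful payoff €0, deviation payoff −€2485 → loss €2485.
€3163: truthful payoff €0, deviation payoff −€1618 → loss €1618.
€141: outcomes coincide → loss €0.
€558: outcomes coincide → loss €0.
Total loss = €1166 + €980 + €2485 + €1618 = €6249.
In a second-price auction your bid sets only whether you win, not what you pay, so bidding your true value is weakly dominant.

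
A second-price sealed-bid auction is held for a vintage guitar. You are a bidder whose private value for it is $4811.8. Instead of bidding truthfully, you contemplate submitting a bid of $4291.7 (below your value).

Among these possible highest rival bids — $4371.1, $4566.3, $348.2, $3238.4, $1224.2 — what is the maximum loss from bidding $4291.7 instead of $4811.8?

$440.7

$4371.1: truthful gives $440.7, deviation gives $0 → loss $440.7.
$4566.3: truthful gives $245.5, deviation gives $0 → loss $245.5.
$348.2: same outcome either way → loss $0.
$3238.4: same outcome either way → loss $0.
$1224.2: same outcome either way → loss $0.
Maximum loss: $440.7.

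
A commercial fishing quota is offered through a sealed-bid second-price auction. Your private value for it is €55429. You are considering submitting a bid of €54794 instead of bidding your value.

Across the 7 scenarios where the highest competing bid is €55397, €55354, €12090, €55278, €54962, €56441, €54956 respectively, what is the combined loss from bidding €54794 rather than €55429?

€1198

The deviation costs you only when the competing bid falls strictly between €54794 and €55429; elsewhere both bids give the same outcome.
€55397: truthful payoff €32, deviation payoff €0 → loss €32.
€55354: truthful payoff €75, deviation payoff €0 → loss €75.
€12090: outcomes coincide → loss €0.
€55278: truthful payoff €151, deviation payoff €0 → loss €151.
€54962: truthful payoff €467, deviation payoff €0 → loss €467.
€56441: outcomes coincide → loss €0.
€54956: truthful payoff €473, deviation payoff €0 → loss €473.
Total loss = €32 + €75 + €151 + €467 + €473 = €1198.
In a second-price auction your bid sets only whether you win, not what you pay, so bidding your true value is weakly dominant.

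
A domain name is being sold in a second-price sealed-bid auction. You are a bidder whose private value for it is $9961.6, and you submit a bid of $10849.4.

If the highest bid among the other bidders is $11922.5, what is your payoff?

Your bid $10849.4 is below the highest competing bid $11922.5, so you lose.
A losing bidder pays nothing and receives nothing: payoff = $0.

$0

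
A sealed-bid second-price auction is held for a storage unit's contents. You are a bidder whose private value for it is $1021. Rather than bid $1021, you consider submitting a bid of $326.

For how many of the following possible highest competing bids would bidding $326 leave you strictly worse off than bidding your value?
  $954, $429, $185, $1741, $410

3

The deviation hurts exactly when the highest competing bid lies strictly between $326 and $1021 — underbidding then forfeits a profitable win.
$954: inside the interval → strictly worse (loss $67).
$429: inside the interval → strictly worse (loss $592).
$185: below both → same outcome either way.
$1741: above both → same outcome either way.
$410: inside the interval → strictly worse (loss $611).
Count: 3.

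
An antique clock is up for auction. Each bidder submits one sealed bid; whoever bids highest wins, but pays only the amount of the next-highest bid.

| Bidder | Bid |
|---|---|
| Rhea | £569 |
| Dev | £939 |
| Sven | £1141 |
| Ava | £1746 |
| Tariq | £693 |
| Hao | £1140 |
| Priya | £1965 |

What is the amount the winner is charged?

£1746

Highest bid: Priya at £1965, so Priya wins.
Second-highest bid: Ava at £1746 — that is the price the winner pays.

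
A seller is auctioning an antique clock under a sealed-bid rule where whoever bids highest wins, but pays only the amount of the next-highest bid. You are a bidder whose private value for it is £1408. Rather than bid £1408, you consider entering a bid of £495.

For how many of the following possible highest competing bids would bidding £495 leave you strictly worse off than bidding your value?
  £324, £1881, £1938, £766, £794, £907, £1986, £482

3

The deviation hurts exactly when the highest competing bid lies strictly between £495 and £1408 — underbidding then forfeits a profitable win.
£324: below both → same outcome either way.
£1881: above both → same outcome either way.
£1938: above both → same outcome either way.
£766: inside the interval → strictly worse (loss £642).
£794: inside the interval → strictly worse (loss £614).
£907: inside the interval → strictly worse (loss £501).
£1986: above both → same outcome either way.
£482: below both → same outcome either way.
Count: 3.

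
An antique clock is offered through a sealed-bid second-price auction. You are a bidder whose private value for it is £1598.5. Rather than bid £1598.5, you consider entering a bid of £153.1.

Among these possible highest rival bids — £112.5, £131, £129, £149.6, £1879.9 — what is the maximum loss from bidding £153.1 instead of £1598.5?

£112.5: same outcome either way → loss £0.
£131: same outcome either way → loss £0.
£129: same outcome either way → loss £0.
£149.6: same outcome either way → loss £0.
£1879.9: same outcome either way → loss £0.
Maximum loss: £0.

£0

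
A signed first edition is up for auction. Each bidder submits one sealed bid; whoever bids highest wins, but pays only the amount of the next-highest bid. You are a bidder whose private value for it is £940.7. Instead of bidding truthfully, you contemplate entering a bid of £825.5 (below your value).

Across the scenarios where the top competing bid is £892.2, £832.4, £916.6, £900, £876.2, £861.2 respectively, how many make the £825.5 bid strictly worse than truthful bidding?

The deviation hurts exactly when the highest competing bid lies strictly between £825.5 and £940.7 — underbidding then forfeits a profitable win.
£892.2: inside the interval → strictly worse (loss £48.5).
£832.4: inside the interval → strictly worse (loss £108.3).
£916.6: inside the interval → strictly worse (loss £24.1).
£900: inside the interval → strictly worse (loss £40.7).
£876.2: inside the interval → strictly worse (loss £64.5).
£861.2: inside the interval → strictly worse (loss £79.5).
Count: 6.

6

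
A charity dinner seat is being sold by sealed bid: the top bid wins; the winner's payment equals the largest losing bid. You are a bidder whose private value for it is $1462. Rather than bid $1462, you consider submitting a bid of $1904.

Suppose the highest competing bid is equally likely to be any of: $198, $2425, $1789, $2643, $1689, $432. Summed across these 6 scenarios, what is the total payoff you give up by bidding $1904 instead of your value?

The deviation costs you only when the competing bid falls strictly between $1462 and $1904; elsewhere both bids give the same outcome.
$198: outcomes coincide → loss $0.
$2425: outcomes coincide → loss $0.
$1789: truthful payoff $0, deviation payoff −$327 → loss $327.
$2643: outcomes coincide → loss $0.
$1689: truthful payoff $0, deviation payoff −$227 → loss $227.
$432: outcomes coincide → loss $0.
Total loss = $327 + $227 = $554.
Truthful bidding weakly dominates here: raising your bid can only win items priced above your value, and lowering it can only forfeit items priced below.

$554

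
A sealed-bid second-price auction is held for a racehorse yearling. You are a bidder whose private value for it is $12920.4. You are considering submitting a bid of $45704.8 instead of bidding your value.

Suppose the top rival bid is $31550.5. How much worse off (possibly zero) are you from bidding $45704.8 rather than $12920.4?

Bidding your value $12920.4: you lose (since $12920.4 < $31550.5). Payoff $0.
Bidding $45704.8: you win and pay $31550.5. Payoff $12920.4 − $31550.5 = −$18630.1.
The competing bid $31550.5 lies between your value and your inflated bid, so overbidding wins an item priced above your value.
Loss from deviating = $0 − (−$18630.1) = $18630.1.

$18630.1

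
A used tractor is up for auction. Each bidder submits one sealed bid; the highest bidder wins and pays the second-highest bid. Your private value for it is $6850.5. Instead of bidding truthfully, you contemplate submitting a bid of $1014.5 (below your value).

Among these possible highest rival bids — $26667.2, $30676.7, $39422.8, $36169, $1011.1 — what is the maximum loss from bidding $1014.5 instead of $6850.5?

$26667.2: same outcome either way → loss $0.
$30676.7: same outcome either way → loss $0.
$39422.8: same outcome either way → loss $0.
$36169: same outcome either way → loss $0.
$1011.1: same outcome either way → loss $0.
Maximum loss: $0.

$0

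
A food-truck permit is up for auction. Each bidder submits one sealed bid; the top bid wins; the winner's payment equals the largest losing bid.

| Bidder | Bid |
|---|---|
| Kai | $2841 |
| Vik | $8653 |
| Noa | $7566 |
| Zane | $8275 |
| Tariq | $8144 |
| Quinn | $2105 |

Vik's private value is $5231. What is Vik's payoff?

−$3044

Highest bid: Vik at $8653, so Vik wins.
Second-highest bid: Zane at $8275 — that is the price the winner pays.
Vik's payoff = value − price = $5231 − $8275 = −$3044.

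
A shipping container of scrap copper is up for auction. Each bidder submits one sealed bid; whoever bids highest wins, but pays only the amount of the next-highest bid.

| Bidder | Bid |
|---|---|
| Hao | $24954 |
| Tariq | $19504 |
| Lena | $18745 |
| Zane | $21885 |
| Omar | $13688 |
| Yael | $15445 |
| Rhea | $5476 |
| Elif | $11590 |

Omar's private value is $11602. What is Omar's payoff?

$0

Highest bid: Hao at $24954, so Hao wins.
Second-highest bid: Zane at $21885 — that is the price the winner pays.
Omar did not win, so Omar pays nothing and receives nothing: payoff $0.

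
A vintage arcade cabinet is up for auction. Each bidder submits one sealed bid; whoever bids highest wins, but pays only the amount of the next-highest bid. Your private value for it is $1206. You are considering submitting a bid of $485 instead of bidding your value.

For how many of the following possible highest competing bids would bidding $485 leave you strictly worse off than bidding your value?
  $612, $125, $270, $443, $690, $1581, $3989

2

The deviation hurts exactly when the highest competing bid lies strictly between $485 and $1206 — underbidding then forfeits a profitable win.
$612: inside the interval → strictly worse (loss $594).
$125: below both → same outcome either way.
$270: below both → same outcome either way.
$443: below both → same outcome either way.
$690: inside the interval → strictly worse (loss $516).
$1581: above both → same outcome either way.
$3989: above both → same outcome either way.
Count: 2.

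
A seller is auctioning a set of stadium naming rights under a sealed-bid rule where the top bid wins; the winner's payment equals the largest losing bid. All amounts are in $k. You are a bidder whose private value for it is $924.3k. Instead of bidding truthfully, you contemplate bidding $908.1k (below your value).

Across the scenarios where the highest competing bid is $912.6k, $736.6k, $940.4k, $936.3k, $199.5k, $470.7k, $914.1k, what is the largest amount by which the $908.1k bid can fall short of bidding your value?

$912.6k: truthful gives $11.7k, deviation gives $0k → loss $11.7k.
$736.6k: same outcome either way → loss $0k.
$940.4k: same outcome either way → loss $0k.
$936.3k: same outcome either way → loss $0k.
$199.5k: same outcome either way → loss $0k.
$470.7k: same outcome either way → loss $0k.
$914.1k: truthful gives $10.2k, deviation gives $0k → loss $10.2k.
Maximum loss: $11.7k.

$11.7k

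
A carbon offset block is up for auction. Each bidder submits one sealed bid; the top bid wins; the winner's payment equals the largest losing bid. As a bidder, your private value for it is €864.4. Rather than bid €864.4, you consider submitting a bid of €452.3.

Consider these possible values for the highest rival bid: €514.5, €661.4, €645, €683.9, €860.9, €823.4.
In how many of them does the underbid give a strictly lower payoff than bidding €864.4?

6

The deviation hurts exactly when the highest competing bid lies strictly between €452.3 and €864.4 — underbidding then forfeits a profitable win.
€514.5: inside the interval → strictly worse (loss €349.9).
€661.4: inside the interval → strictly worse (loss €203).
€645: inside the interval → strictly worse (loss €219.4).
€683.9: inside the interval → strictly worse (loss €180.5).
€860.9: inside the interval → strictly worse (loss €3.5).
€823.4: inside the interval → strictly worse (loss €41).
Count: 6.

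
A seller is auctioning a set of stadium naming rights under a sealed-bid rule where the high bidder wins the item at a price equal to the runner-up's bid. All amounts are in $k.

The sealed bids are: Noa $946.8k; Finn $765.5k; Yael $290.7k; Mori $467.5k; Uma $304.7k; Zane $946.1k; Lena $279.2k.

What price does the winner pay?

Highest bid: Noa at $946.8k, so Noa wins.
Second-highest bid: Zane at $946.1k — that is the price the winner pays.

$946.1k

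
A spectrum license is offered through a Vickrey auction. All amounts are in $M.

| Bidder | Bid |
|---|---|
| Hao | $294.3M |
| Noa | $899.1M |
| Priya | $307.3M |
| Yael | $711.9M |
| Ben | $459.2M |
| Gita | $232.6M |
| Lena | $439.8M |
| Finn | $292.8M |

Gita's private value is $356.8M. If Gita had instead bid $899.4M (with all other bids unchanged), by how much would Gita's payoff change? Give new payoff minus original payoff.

−$542.3M

The highest bid among the other bidders is $899.1M; Gita's bid doesn't change that.
Original bid $232.6M: Gita is not highest (top rival bid is $899.1M); payoff $0M.
Alternative bid $899.4M: Gita is highest, pays the top rival bid $899.1M; payoff $356.8M − $899.1M = −$542.3M.
Change in payoff = −$542.3M − ($0M) = −$542.3M.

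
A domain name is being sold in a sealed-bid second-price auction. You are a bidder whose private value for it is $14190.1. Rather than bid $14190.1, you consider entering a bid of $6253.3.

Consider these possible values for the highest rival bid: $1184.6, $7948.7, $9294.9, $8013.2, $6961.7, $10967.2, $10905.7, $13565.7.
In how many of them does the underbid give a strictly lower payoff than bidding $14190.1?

7

The deviation hurts exactly when the highest competing bid lies strictly between $6253.3 and $14190.1 — underbidding then forfeits a profitable win.
$1184.6: below both → same outcome either way.
$7948.7: inside the interval → strictly worse (loss $6241.4).
$9294.9: inside the interval → strictly worse (loss $4895.2).
$8013.2: inside the interval → strictly worse (loss $6176.9).
$6961.7: inside the interval → strictly worse (loss $7228.4).
$10967.2: inside the interval → strictly worse (loss $3222.9).
$10905.7: inside the interval → strictly worse (loss $3284.4).
$13565.7: inside the interval → strictly worse (loss $624.4).
Count: 7.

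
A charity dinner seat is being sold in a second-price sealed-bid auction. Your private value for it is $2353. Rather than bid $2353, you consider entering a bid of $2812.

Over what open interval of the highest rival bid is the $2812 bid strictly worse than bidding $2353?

($2353, $2812)

If the competing bid is below $2353, both bids win at the same price — no difference.
If it is above $2812, both bids lose — no difference.
If it lies strictly between $2353 and $2812, bidding your value loses (payoff 0) while bidding $2812 wins at a price above your value (payoff negative).
So the deviation strictly hurts on the open interval ($2353, $2812).
In a second-price auction your bid sets only whether you win, not what you pay, so bidding your true value is weakly dominant.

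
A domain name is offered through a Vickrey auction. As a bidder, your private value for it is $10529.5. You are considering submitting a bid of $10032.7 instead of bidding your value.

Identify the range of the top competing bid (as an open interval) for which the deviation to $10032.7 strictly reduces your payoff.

($10032.7, $10529.5)

If the competing bid is below $10032.7, both bids win at the same price — no difference.
If it is above $10529.5, both bids lose — no difference.
If it lies strictly between $10032.7 and $10529.5, bidding your value wins at a price below your value (positive payoff) while bidding $10032.7 loses (payoff 0).
So the deviation strictly hurts on the open interval ($10032.7, $10529.5).
In a second-price auction your bid sets only whether you win, not what you pay, so bidding your true value is weakly dominant.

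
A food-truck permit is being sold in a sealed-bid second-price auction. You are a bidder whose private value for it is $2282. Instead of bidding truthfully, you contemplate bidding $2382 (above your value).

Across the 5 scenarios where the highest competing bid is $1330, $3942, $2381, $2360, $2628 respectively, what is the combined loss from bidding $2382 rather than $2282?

$177

The deviation costs you only when the competing bid falls strictly between $2282 and $2382; elsewhere both bids give the same outcome.
$1330: outcomes coincide → loss $0.
$3942: outcomes coincide → loss $0.
$2381: truthful payoff $0, deviation payoff −$99 → loss $99.
$2360: truthful payoff $0, deviation payoff −$78 → loss $78.
$2628: outcomes coincide → loss $0.
Total loss = $99 + $78 = $177.
Because the price is fixed by the runner-up's bid, deviating from your value can only change a good outcome into a bad one — never the reverse.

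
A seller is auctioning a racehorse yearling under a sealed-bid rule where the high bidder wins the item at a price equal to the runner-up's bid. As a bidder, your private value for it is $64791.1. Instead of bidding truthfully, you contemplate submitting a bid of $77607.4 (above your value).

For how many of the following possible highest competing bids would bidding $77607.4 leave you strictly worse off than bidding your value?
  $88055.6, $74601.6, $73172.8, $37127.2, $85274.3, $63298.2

The deviation hurts exactly when the highest competing bid lies strictly between $64791.1 and $77607.4 — overbidding then wins at a price above your value.
$88055.6: above both → same outcome either way.
$74601.6: inside the interval → strictly worse (loss $9810.5).
$73172.8: inside the interval → strictly worse (loss $8381.7).
$37127.2: below both → same outcome either way.
$85274.3: above both → same outcome either way.
$63298.2: below both → same outcome either way.
Count: 2.

2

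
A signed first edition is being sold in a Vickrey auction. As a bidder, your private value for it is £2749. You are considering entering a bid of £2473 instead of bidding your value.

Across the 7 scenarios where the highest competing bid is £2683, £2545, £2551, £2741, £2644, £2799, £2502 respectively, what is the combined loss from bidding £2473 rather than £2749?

£828

The deviation costs you only when the competing bid falls strictly between £2473 and £2749; elsewhere both bids give the same outcome.
£2683: truthful payoff £66, deviation payoff £0 → loss £66.
£2545: truthful payoff £204, deviation payoff £0 → loss £204.
£2551: truthful payoff £198, deviation payoff £0 → loss £198.
£2741: truthful payoff £8, deviation payoff £0 → loss £8.
£2644: truthful payoff £105, deviation payoff £0 → loss £105.
£2799: outcomes coincide → loss £0.
£2502: truthful payoff £247, deviation payoff £0 → loss £247.
Total loss = £66 + £204 + £198 + £8 + £105 + £247 = £828.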